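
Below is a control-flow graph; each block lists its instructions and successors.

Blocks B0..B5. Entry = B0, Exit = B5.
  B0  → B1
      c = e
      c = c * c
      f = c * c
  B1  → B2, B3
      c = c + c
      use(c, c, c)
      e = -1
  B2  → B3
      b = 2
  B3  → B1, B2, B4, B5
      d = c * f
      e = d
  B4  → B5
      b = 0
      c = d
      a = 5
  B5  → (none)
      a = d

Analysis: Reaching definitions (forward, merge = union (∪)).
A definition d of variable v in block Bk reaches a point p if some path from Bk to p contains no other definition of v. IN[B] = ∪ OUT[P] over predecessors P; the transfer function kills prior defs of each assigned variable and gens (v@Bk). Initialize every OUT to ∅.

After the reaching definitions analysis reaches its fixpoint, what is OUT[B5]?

Per-block solution:
  B0:   IN={}   OUT={c@B0, f@B0}
  B1:   IN={b@B2, c@B0, c@B1, d@B3, e@B3, f@B0}   OUT={b@B2, c@B1, d@B3, e@B1, f@B0}
  B2:   IN={b@B2, c@B1, d@B3, e@B1, e@B3, f@B0}   OUT={b@B2, c@B1, d@B3, e@B1, e@B3, f@B0}
  B3:   IN={b@B2, c@B1, d@B3, e@B1, e@B3, f@B0}   OUT={b@B2, c@B1, d@B3, e@B3, f@B0}
  B4:   IN={b@B2, c@B1, d@B3, e@B3, f@B0}   OUT={a@B4, b@B4, c@B4, d@B3, e@B3, f@B0}
  B5:   IN={a@B4, b@B2, b@B4, c@B1, c@B4, d@B3, e@B3, f@B0}   OUT={a@B5, b@B2, b@B4, c@B1, c@B4, d@B3, e@B3, f@B0}

Merge at B5: IN[B5] = OUT[B3] ⊔ OUT[B4] = {a@B4, b@B2, b@B4, c@B1, c@B4, d@B3, e@B3, f@B0}
Applying B5's transfer function to that IN value gives OUT[B5] (row B5 above).

Answer: {a@B5, b@B2, b@B4, c@B1, c@B4, d@B3, e@B3, f@B0}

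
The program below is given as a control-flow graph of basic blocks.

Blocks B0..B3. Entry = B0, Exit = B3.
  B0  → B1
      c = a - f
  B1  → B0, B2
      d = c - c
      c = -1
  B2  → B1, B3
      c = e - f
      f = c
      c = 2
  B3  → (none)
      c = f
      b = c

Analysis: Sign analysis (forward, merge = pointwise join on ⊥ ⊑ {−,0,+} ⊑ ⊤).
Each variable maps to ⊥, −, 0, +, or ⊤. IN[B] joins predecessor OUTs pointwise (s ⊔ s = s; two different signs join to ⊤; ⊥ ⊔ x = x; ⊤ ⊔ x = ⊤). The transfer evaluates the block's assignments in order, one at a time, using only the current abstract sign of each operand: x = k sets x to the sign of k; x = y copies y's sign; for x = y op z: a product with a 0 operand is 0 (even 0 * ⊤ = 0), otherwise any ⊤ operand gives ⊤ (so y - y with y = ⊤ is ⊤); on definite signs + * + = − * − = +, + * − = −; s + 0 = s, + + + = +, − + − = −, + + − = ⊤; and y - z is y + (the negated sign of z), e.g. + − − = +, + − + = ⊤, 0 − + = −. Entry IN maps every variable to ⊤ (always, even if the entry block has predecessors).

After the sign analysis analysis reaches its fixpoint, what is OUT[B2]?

Answer: {a: ⊤, b: ⊤, c: +, d: ⊤, e: ⊤, f: ⊤}

Trace:
Per-block solution:
  B0:   IN=(all ⊤)   OUT=(all ⊤)
  B1:   IN=(all ⊤)   OUT={c:-; rest ⊤}
  B2:   IN={c:-; rest ⊤}   OUT={c:+; rest ⊤}
  B3:   IN={c:+; rest ⊤}   OUT=(all ⊤)

Merge at B2: IN[B2] = OUT[B1] = {a: ⊤, b: ⊤, c: -, d: ⊤, e: ⊤, f: ⊤}
Applying B2's transfer function to that IN value gives OUT[B2] (row B2 above).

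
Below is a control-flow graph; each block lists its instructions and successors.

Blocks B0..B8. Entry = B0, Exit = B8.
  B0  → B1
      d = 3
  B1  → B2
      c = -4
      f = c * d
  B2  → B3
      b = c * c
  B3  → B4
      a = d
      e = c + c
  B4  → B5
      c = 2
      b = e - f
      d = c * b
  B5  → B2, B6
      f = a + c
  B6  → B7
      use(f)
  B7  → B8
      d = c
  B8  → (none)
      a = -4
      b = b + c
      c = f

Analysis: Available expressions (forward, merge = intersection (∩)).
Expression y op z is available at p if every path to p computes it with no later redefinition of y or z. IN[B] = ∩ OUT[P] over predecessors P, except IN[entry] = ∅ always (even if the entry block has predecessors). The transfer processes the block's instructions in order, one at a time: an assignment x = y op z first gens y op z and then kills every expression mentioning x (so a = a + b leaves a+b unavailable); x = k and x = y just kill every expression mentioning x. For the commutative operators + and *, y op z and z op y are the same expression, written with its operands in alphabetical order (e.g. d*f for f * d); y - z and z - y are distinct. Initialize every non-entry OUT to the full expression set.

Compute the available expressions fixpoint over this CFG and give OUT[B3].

Answer: {c*c, c+c}

Derivation:
Fixpoint table:
  B0:  IN={}  OUT={}
  B1:  IN={}  OUT={c*d}
  B2:  IN={}  OUT={c*c}
  B3:  IN={c*c}  OUT={c*c, c+c}
  B4:  IN={c*c, c+c}  OUT={b*c, e-f}
  B5:  IN={b*c, e-f}  OUT={a+c, b*c}
  B6:  IN={a+c, b*c}  OUT={a+c, b*c}
  B7:  IN={a+c, b*c}  OUT={a+c, b*c}
  B8:  IN={a+c, b*c}  OUT={}

Merge at B3: IN[B3] = OUT[B2] = {c*c}
Applying B3's transfer function to that IN value gives OUT[B3] (row B3 above).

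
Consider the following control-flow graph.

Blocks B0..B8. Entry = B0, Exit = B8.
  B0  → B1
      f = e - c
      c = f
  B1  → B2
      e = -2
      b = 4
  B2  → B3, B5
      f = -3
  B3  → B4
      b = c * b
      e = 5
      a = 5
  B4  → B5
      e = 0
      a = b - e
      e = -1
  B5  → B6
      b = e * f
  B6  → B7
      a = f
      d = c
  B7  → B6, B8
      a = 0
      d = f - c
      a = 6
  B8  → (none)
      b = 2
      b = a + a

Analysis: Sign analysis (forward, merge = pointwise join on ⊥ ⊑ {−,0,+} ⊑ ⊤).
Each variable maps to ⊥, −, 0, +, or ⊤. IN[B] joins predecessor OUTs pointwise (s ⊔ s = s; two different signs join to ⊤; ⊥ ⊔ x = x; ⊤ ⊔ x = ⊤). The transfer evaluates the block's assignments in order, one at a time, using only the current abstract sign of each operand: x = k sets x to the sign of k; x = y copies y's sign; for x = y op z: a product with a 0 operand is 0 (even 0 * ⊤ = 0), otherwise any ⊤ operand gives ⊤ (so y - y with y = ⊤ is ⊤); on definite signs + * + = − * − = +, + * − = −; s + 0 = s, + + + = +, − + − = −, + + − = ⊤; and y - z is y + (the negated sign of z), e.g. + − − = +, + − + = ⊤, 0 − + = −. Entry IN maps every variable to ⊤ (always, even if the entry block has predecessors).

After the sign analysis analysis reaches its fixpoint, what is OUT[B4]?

Converged values:
  B0:   IN=(all ⊤)   OUT=(all ⊤)
  B1:   IN=(all ⊤)   OUT={b:+, e:-; rest ⊤}
  B2:   IN={b:+, e:-; rest ⊤}   OUT={b:+, e:-, f:-; rest ⊤}
  B3:   IN={b:+, e:-, f:-; rest ⊤}   OUT={a:+, e:+, f:-; rest ⊤}
  B4:   IN={a:+, e:+, f:-; rest ⊤}   OUT={e:-, f:-; rest ⊤}
  B5:   IN={e:-, f:-; rest ⊤}   OUT={b:+, e:-, f:-; rest ⊤}
  B6:   IN={b:+, e:-, f:-; rest ⊤}   OUT={a:-, b:+, e:-, f:-; rest ⊤}
  B7:   IN={a:-, b:+, e:-, f:-; rest ⊤}   OUT={a:+, b:+, e:-, f:-; rest ⊤}
  B8:   IN={a:+, b:+, e:-, f:-; rest ⊤}   OUT={a:+, b:+, e:-, f:-; rest ⊤}

Merge at B4: IN[B4] = OUT[B3] = {a: +, b: ⊤, c: ⊤, d: ⊤, e: +, f: -}
Applying B4's transfer function to that IN value gives OUT[B4] (row B4 above).

Answer: {a: ⊤, b: ⊤, c: ⊤, d: ⊤, e: -, f: -}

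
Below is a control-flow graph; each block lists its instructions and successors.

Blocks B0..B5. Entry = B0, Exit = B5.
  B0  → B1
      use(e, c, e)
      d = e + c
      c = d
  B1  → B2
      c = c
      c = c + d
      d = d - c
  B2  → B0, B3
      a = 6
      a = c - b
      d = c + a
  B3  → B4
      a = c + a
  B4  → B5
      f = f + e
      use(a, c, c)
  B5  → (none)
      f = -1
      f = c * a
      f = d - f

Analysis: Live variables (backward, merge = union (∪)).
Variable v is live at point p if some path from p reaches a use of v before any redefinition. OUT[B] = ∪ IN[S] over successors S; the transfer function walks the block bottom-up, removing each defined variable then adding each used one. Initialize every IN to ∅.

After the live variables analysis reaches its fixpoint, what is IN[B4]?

Converged values:
  B0: | IN={b, c, e, f} | OUT={b, c, d, e, f}
  B1: | IN={b, c, d, e, f} | OUT={b, c, e, f}
  B2: | IN={b, c, e, f} | OUT={a, b, c, d, e, f}
  B3: | IN={a, c, d, e, f} | OUT={a, c, d, e, f}
  B4: | IN={a, c, d, e, f} | OUT={a, c, d}
  B5: | IN={a, c, d} | OUT={}

Merge at B4: OUT[B4] = IN[B5] = {a, c, d}
Applying B4's transfer function to that OUT value gives IN[B4] (row B4 above).

Answer: {a, c, d, e, f}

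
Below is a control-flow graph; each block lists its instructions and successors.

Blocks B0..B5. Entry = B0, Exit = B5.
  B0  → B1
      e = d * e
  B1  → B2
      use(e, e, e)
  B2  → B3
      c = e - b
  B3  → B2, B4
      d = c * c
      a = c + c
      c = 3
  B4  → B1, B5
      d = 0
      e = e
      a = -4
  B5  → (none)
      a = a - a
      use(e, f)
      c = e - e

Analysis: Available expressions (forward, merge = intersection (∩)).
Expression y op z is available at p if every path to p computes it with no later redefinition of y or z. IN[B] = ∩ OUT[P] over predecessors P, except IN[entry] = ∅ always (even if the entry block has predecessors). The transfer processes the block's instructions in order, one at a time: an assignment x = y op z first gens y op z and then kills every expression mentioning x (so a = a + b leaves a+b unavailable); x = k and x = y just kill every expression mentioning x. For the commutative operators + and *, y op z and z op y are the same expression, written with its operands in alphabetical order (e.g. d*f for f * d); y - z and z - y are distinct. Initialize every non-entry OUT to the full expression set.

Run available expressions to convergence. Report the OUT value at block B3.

Fixpoint table:
  B0:   IN={}   OUT={}
  B1:   IN={}   OUT={}
  B2:   IN={}   OUT={e-b}
  B3:   IN={e-b}   OUT={e-b}
  B4:   IN={e-b}   OUT={}
  B5:   IN={}   OUT={e-e}

Merge at B3: IN[B3] = OUT[B2] = {e-b}
Applying B3's transfer function to that IN value gives OUT[B3] (row B3 above).

Answer: {e-b}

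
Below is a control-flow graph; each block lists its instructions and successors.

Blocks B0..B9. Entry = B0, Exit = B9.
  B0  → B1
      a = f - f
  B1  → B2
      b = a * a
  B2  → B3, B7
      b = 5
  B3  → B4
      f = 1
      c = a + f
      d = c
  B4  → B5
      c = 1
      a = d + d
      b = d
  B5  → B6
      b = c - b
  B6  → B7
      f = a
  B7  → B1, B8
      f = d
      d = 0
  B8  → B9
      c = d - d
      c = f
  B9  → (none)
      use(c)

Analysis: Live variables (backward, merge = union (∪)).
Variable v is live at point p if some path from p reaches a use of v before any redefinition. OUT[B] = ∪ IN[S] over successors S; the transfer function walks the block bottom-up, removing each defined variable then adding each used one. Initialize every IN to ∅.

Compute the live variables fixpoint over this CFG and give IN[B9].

Answer: {c}

Derivation:
Converged values:
  B0:  IN={d, f}  OUT={a, d}
  B1:  IN={a, d}  OUT={a, d}
  B2:  IN={a, d}  OUT={a, d}
  B3:  IN={a}  OUT={d}
  B4:  IN={d}  OUT={a, b, c, d}
  B5:  IN={a, b, c, d}  OUT={a, d}
  B6:  IN={a, d}  OUT={a, d}
  B7:  IN={a, d}  OUT={a, d, f}
  B8:  IN={d, f}  OUT={c}
  B9:  IN={c}  OUT={}

B9 is the boundary node: OUT[B9] = {}
Applying B9's transfer function to that OUT value gives IN[B9] (row B9 above).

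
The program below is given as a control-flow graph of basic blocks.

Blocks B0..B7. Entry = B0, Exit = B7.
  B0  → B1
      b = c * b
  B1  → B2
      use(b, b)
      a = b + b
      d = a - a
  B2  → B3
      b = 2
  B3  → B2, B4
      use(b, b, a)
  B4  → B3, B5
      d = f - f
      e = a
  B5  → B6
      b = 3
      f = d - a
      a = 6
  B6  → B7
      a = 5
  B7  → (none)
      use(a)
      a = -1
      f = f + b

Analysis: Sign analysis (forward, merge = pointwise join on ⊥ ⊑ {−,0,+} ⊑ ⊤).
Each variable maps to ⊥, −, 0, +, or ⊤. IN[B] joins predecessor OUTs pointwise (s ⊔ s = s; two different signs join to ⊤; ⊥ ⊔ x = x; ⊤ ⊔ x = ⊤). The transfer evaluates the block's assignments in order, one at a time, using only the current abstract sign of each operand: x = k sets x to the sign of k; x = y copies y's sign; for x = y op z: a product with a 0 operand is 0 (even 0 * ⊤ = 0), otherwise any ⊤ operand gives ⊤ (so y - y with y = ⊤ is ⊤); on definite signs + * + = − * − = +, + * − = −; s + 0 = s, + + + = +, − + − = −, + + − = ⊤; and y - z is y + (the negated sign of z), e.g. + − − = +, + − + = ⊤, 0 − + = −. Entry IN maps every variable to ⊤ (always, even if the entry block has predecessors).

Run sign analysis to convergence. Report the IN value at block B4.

Answer: {a: ⊤, b: +, c: ⊤, d: ⊤, e: ⊤, f: ⊤}

Derivation:
Fixpoint table:
  B0:  IN=(all ⊤)  OUT=(all ⊤)
  B1:  IN=(all ⊤)  OUT=(all ⊤)
  B2:  IN=(all ⊤)  OUT={b:+; rest ⊤}
  B3:  IN={b:+; rest ⊤}  OUT={b:+; rest ⊤}
  B4:  IN={b:+; rest ⊤}  OUT={b:+; rest ⊤}
  B5:  IN={b:+; rest ⊤}  OUT={a:+, b:+; rest ⊤}
  B6:  IN={a:+, b:+; rest ⊤}  OUT={a:+, b:+; rest ⊤}
  B7:  IN={a:+, b:+; rest ⊤}  OUT={a:-, b:+; rest ⊤}

Merge at B4: IN[B4] = OUT[B3] = {a: ⊤, b: +, c: ⊤, d: ⊤, e: ⊤, f: ⊤}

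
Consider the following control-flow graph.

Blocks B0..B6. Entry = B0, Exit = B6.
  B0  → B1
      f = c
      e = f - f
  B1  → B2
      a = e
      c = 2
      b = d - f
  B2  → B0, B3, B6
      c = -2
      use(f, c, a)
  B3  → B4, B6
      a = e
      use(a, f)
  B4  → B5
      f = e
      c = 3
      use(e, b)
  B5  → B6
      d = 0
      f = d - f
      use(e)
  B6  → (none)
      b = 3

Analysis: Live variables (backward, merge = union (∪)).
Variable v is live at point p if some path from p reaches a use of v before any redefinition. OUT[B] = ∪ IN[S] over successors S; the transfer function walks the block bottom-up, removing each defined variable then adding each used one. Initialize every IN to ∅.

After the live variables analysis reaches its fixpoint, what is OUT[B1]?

Fixpoint table:
  B0: | IN={c, d} | OUT={d, e, f}
  B1: | IN={d, e, f} | OUT={a, b, d, e, f}
  B2: | IN={a, b, d, e, f} | OUT={b, c, d, e, f}
  B3: | IN={b, e, f} | OUT={b, e}
  B4: | IN={b, e} | OUT={e, f}
  B5: | IN={e, f} | OUT={}
  B6: | IN={} | OUT={}

Merge at B1: OUT[B1] = IN[B2] = {a, b, d, e, f}

Answer: {a, b, d, e, f}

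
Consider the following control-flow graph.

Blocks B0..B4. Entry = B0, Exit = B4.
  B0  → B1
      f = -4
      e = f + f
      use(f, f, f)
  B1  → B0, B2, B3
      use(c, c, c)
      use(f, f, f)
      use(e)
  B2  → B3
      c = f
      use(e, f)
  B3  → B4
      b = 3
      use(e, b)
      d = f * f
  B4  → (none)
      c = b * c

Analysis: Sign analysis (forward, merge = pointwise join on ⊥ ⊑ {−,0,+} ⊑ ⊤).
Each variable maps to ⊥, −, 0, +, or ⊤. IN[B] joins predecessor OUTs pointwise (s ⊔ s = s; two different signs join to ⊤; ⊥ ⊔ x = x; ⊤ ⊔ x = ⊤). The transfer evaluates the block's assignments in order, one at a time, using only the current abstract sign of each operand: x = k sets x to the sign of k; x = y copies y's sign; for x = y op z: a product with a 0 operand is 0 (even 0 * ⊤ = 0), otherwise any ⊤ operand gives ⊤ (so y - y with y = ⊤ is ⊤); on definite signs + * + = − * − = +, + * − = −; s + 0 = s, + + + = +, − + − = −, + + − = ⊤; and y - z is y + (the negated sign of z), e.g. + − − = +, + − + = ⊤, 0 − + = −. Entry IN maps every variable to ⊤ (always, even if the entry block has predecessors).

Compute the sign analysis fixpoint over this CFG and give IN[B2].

Answer: {a: ⊤, b: ⊤, c: ⊤, d: ⊤, e: -, f: -}

Trace:
Per-block solution:
  B0:  IN=(all ⊤)  OUT={e:-, f:-; rest ⊤}
  B1:  IN={e:-, f:-; rest ⊤}  OUT={e:-, f:-; rest ⊤}
  B2:  IN={e:-, f:-; rest ⊤}  OUT={c:-, e:-, f:-; rest ⊤}
  B3:  IN={e:-, f:-; rest ⊤}  OUT={b:+, d:+, e:-, f:-; rest ⊤}
  B4:  IN={b:+, d:+, e:-, f:-; rest ⊤}  OUT={b:+, d:+, e:-, f:-; rest ⊤}

Merge at B2: IN[B2] = OUT[B1] = {a: ⊤, b: ⊤, c: ⊤, d: ⊤, e: -, f: -}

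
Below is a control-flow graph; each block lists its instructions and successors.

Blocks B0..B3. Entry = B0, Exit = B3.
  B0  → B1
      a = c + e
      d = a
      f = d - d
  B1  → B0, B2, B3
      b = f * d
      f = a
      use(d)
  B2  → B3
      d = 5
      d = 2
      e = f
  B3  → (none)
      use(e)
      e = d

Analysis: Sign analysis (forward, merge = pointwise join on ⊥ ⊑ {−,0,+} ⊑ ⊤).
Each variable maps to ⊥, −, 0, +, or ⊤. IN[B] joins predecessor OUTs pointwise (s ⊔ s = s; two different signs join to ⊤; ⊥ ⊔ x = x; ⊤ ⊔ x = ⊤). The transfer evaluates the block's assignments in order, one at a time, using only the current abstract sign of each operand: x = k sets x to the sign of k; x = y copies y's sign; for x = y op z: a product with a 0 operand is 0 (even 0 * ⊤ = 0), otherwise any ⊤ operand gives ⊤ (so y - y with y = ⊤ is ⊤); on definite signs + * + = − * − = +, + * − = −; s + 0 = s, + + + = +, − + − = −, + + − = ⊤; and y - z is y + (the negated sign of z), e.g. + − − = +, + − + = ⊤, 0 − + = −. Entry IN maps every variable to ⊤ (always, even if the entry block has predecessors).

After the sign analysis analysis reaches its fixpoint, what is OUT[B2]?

Answer: {a: ⊤, b: ⊤, c: ⊤, d: +, e: ⊤, f: ⊤}

Derivation:
Converged values:
  B0:   IN=(all ⊤)   OUT=(all ⊤)
  B1:   IN=(all ⊤)   OUT=(all ⊤)
  B2:   IN=(all ⊤)   OUT={d:+; rest ⊤}
  B3:   IN=(all ⊤)   OUT=(all ⊤)

Merge at B2: IN[B2] = OUT[B1] = {a: ⊤, b: ⊤, c: ⊤, d: ⊤, e: ⊤, f: ⊤}
Applying B2's transfer function to that IN value gives OUT[B2] (row B2 above).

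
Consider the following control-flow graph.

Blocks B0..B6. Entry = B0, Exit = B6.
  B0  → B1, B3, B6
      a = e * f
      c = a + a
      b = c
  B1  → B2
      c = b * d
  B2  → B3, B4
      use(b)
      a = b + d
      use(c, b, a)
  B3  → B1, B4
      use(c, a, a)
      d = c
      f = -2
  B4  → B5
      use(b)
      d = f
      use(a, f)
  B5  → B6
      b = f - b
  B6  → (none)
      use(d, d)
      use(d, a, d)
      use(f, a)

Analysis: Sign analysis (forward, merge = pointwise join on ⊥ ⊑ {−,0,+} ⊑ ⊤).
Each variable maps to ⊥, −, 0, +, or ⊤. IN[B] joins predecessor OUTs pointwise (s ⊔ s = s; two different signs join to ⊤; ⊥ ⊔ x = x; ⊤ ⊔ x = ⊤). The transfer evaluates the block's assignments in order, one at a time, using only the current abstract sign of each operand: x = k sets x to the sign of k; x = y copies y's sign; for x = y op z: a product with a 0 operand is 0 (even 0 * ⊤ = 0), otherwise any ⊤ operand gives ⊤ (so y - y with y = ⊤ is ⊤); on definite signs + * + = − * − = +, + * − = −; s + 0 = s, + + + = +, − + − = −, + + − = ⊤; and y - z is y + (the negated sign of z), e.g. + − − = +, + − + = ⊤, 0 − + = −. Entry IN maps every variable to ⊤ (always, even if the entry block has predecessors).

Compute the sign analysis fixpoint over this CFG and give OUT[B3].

Answer: {a: ⊤, b: ⊤, c: ⊤, d: ⊤, e: ⊤, f: -}

Working:
Fixpoint table:
  B0:   IN=(all ⊤)   OUT=(all ⊤)
  B1:   IN=(all ⊤)   OUT=(all ⊤)
  B2:   IN=(all ⊤)   OUT=(all ⊤)
  B3:   IN=(all ⊤)   OUT={f:-; rest ⊤}
  B4:   IN=(all ⊤)   OUT=(all ⊤)
  B5:   IN=(all ⊤)   OUT=(all ⊤)
  B6:   IN=(all ⊤)   OUT=(all ⊤)

Merge at B3: IN[B3] = OUT[B0] ⊔ OUT[B2] = {a: ⊤, b: ⊤, c: ⊤, d: ⊤, e: ⊤, f: ⊤}
Applying B3's transfer function to that IN value gives OUT[B3] (row B3 above).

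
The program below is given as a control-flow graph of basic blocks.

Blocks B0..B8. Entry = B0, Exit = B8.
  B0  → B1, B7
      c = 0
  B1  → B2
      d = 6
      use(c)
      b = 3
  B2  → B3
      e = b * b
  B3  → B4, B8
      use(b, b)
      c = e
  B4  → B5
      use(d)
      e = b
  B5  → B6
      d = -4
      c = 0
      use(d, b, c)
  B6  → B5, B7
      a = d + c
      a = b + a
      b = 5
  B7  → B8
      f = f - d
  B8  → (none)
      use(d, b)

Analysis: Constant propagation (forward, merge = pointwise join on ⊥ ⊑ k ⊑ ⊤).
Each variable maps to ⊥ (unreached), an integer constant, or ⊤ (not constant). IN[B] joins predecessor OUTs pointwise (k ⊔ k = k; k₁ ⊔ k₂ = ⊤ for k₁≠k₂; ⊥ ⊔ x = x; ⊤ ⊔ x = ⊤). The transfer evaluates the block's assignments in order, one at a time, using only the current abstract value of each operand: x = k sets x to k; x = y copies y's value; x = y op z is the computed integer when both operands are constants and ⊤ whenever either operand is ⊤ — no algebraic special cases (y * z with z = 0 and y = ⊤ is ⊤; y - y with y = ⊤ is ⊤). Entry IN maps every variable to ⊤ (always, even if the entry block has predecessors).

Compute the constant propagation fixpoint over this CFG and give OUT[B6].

Answer: {a: ⊤, b: 5, c: 0, d: -4, e: 3, f: ⊤}

Trace:
Fixpoint table:
  B0: | IN=(all ⊤) | OUT={c:0; rest ⊤}
  B1: | IN={c:0; rest ⊤} | OUT={b:3, c:0, d:6; rest ⊤}
  B2: | IN={b:3, c:0, d:6; rest ⊤} | OUT={b:3, c:0, d:6, e:9; rest ⊤}
  B3: | IN={b:3, c:0, d:6, e:9; rest ⊤} | OUT={b:3, c:9, d:6, e:9; rest ⊤}
  B4: | IN={b:3, c:9, d:6, e:9; rest ⊤} | OUT={b:3, c:9, d:6, e:3; rest ⊤}
  B5: | IN={e:3; rest ⊤} | OUT={c:0, d:-4, e:3; rest ⊤}
  B6: | IN={c:0, d:-4, e:3; rest ⊤} | OUT={b:5, c:0, d:-4, e:3; rest ⊤}
  B7: | IN={c:0; rest ⊤} | OUT={c:0; rest ⊤}
  B8: | IN=(all ⊤) | OUT=(all ⊤)

Merge at B6: IN[B6] = OUT[B5] = {a: ⊤, b: ⊤, c: 0, d: -4, e: 3, f: ⊤}
Applying B6's transfer function to that IN value gives OUT[B6] (row B6 above).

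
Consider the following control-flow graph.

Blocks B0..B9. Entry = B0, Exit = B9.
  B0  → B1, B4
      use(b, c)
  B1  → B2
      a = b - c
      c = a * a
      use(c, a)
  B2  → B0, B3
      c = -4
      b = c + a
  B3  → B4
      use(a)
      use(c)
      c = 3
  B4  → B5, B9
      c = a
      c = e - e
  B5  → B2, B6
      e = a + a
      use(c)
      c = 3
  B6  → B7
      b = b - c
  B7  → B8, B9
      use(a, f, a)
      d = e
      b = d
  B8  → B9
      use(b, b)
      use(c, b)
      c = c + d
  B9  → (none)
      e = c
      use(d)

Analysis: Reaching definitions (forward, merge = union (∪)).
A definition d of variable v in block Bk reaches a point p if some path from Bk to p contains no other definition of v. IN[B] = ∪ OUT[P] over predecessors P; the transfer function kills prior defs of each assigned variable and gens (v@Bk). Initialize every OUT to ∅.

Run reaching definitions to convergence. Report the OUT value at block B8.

Answer: {a@B1, b@B7, c@B8, d@B7, e@B5}

Derivation:
Converged values:
  B0:  IN={a@B1, b@B2, c@B2, e@B5}  OUT={a@B1, b@B2, c@B2, e@B5}
  B1:  IN={a@B1, b@B2, c@B2, e@B5}  OUT={a@B1, b@B2, c@B1, e@B5}
  B2:  IN={a@B1, b@B2, c@B1, c@B5, e@B5}  OUT={a@B1, b@B2, c@B2, e@B5}
  B3:  IN={a@B1, b@B2, c@B2, e@B5}  OUT={a@B1, b@B2, c@B3, e@B5}
  B4:  IN={a@B1, b@B2, c@B2, c@B3, e@B5}  OUT={a@B1, b@B2, c@B4, e@B5}
  B5:  IN={a@B1, b@B2, c@B4, e@B5}  OUT={a@B1, b@B2, c@B5, e@B5}
  B6:  IN={a@B1, b@B2, c@B5, e@B5}  OUT={a@B1, b@B6, c@B5, e@B5}
  B7:  IN={a@B1, b@B6, c@B5, e@B5}  OUT={a@B1, b@B7, c@B5, d@B7, e@B5}
  B8:  IN={a@B1, b@B7, c@B5, d@B7, e@B5}  OUT={a@B1, b@B7, c@B8, d@B7, e@B5}
  B9:  IN={a@B1, b@B2, b@B7, c@B4, c@B5, c@B8, d@B7, e@B5}  OUT={a@B1, b@B2, b@B7, c@B4, c@B5, c@B8, d@B7, e@B9}

Merge at B8: IN[B8] = OUT[B7] = {a@B1, b@B7, c@B5, d@B7, e@B5}
Applying B8's transfer function to that IN value gives OUT[B8] (row B8 above).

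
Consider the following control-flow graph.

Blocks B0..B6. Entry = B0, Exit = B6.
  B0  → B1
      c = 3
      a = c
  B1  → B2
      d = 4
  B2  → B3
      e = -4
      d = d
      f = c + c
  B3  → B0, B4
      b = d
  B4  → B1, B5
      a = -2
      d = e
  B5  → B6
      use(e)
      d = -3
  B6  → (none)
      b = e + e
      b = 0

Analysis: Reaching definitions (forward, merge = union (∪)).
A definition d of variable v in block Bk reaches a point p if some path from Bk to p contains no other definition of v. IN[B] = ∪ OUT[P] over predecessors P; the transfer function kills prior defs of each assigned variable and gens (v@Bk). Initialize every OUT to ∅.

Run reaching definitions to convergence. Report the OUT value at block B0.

Answer: {a@B0, b@B3, c@B0, d@B2, e@B2, f@B2}

Trace:
Converged values:
  B0:  IN={a@B0, a@B4, b@B3, c@B0, d@B2, e@B2, f@B2}  OUT={a@B0, b@B3, c@B0, d@B2, e@B2, f@B2}
  B1:  IN={a@B0, a@B4, b@B3, c@B0, d@B2, d@B4, e@B2, f@B2}  OUT={a@B0, a@B4, b@B3, c@B0, d@B1, e@B2, f@B2}
  B2:  IN={a@B0, a@B4, b@B3, c@B0, d@B1, e@B2, f@B2}  OUT={a@B0, a@B4, b@B3, c@B0, d@B2, e@B2, f@B2}
  B3:  IN={a@B0, a@B4, b@B3, c@B0, d@B2, e@B2, f@B2}  OUT={a@B0, a@B4, b@B3, c@B0, d@B2, e@B2, f@B2}
  B4:  IN={a@B0, a@B4, b@B3, c@B0, d@B2, e@B2, f@B2}  OUT={a@B4, b@B3, c@B0, d@B4, e@B2, f@B2}
  B5:  IN={a@B4, b@B3, c@B0, d@B4, e@B2, f@B2}  OUT={a@B4, b@B3, c@B0, d@B5, e@B2, f@B2}
  B6:  IN={a@B4, b@B3, c@B0, d@B5, e@B2, f@B2}  OUT={a@B4, b@B6, c@B0, d@B5, e@B2, f@B2}

Merge at B0 (entry node, so the boundary value {} is joined with the incoming edge(s)): IN[B0] = {} ⊔ OUT[B3] = {a@B0, a@B4, b@B3, c@B0, d@B2, e@B2, f@B2}
Applying B0's transfer function to that IN value gives OUT[B0] (row B0 above).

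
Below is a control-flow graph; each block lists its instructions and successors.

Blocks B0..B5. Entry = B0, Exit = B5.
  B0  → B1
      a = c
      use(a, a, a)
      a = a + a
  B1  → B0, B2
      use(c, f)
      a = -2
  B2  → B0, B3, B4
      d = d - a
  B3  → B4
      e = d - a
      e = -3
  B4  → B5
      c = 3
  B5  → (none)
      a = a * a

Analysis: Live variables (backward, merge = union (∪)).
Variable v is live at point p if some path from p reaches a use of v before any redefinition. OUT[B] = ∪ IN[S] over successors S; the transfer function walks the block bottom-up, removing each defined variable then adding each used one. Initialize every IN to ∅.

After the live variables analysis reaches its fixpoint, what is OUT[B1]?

Answer: {a, c, d, f}

Derivation:
Fixpoint table:
  B0: | IN={c, d, f} | OUT={c, d, f}
  B1: | IN={c, d, f} | OUT={a, c, d, f}
  B2: | IN={a, c, d, f} | OUT={a, c, d, f}
  B3: | IN={a, d} | OUT={a}
  B4: | IN={a} | OUT={a}
  B5: | IN={a} | OUT={}

Merge at B1: OUT[B1] = IN[B0] ⊔ IN[B2] = {a, c, d, f}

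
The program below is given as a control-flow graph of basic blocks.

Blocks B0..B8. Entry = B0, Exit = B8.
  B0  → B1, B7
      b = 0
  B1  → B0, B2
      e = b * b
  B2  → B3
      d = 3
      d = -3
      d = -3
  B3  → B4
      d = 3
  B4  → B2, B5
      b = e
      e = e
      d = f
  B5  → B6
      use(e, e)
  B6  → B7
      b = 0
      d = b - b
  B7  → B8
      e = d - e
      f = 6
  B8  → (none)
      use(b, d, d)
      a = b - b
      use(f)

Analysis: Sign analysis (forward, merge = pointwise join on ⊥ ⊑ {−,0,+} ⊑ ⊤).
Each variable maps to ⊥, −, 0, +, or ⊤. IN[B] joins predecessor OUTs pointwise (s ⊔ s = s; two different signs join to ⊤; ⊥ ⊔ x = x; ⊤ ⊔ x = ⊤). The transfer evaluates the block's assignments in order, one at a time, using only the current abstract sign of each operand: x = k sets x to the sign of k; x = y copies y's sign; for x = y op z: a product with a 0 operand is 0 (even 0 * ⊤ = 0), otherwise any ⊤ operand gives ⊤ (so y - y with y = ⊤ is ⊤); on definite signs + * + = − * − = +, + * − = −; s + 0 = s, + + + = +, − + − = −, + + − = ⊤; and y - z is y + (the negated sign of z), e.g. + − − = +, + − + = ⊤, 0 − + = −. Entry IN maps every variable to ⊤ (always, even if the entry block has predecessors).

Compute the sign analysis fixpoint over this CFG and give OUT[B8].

Answer: {a: 0, b: 0, c: ⊤, d: ⊤, e: ⊤, f: +}

Working:
Fixpoint table:
  B0:  IN=(all ⊤)  OUT={b:0; rest ⊤}
  B1:  IN={b:0; rest ⊤}  OUT={b:0, e:0; rest ⊤}
  B2:  IN={b:0, e:0; rest ⊤}  OUT={b:0, d:-, e:0; rest ⊤}
  B3:  IN={b:0, d:-, e:0; rest ⊤}  OUT={b:0, d:+, e:0; rest ⊤}
  B4:  IN={b:0, d:+, e:0; rest ⊤}  OUT={b:0, e:0; rest ⊤}
  B5:  IN={b:0, e:0; rest ⊤}  OUT={b:0, e:0; rest ⊤}
  B6:  IN={b:0, e:0; rest ⊤}  OUT={b:0, d:0, e:0; rest ⊤}
  B7:  IN={b:0; rest ⊤}  OUT={b:0, f:+; rest ⊤}
  B8:  IN={b:0, f:+; rest ⊤}  OUT={a:0, b:0, f:+; rest ⊤}

Merge at B8: IN[B8] = OUT[B7] = {a: ⊤, b: 0, c: ⊤, d: ⊤, e: ⊤, f: +}
Applying B8's transfer function to that IN value gives OUT[B8] (row B8 above).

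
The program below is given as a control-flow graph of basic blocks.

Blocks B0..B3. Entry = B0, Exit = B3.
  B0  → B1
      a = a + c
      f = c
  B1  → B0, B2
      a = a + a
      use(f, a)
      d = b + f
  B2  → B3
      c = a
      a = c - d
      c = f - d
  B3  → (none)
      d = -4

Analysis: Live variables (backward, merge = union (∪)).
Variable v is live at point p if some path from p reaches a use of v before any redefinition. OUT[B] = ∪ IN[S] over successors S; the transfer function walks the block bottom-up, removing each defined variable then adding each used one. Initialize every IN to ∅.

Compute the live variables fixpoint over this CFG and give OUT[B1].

Answer: {a, b, c, d, f}

Trace:
Fixpoint table:
  B0: | IN={a, b, c} | OUT={a, b, c, f}
  B1: | IN={a, b, c, f} | OUT={a, b, c, d, f}
  B2: | IN={a, d, f} | OUT={}
  B3: | IN={} | OUT={}

Merge at B1: OUT[B1] = IN[B0] ⊔ IN[B2] = {a, b, c, d, f}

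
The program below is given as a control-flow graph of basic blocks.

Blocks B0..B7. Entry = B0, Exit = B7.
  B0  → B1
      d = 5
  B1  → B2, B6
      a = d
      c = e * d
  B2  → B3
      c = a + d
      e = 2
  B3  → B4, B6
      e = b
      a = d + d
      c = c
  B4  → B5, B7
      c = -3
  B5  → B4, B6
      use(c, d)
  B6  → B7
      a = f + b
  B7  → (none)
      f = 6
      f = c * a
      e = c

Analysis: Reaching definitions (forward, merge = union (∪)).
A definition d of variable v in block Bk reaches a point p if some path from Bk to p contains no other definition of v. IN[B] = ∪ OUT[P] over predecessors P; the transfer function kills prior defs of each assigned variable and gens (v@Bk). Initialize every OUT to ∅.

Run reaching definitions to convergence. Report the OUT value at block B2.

Converged values:
  B0: | IN={} | OUT={d@B0}
  B1: | IN={d@B0} | OUT={a@B1, c@B1, d@B0}
  B2: | IN={a@B1, c@B1, d@B0} | OUT={a@B1, c@B2, d@B0, e@B2}
  B3: | IN={a@B1, c@B2, d@B0, e@B2} | OUT={a@B3, c@B3, d@B0, e@B3}
  B4: | IN={a@B3, c@B3, c@B4, d@B0, e@B3} | OUT={a@B3, c@B4, d@B0, e@B3}
  B5: | IN={a@B3, c@B4, d@B0, e@B3} | OUT={a@B3, c@B4, d@B0, e@B3}
  B6: | IN={a@B1, a@B3, c@B1, c@B3, c@B4, d@B0, e@B3} | OUT={a@B6, c@B1, c@B3, c@B4, d@B0, e@B3}
  B7: | IN={a@B3, a@B6, c@B1, c@B3, c@B4, d@B0, e@B3} | OUT={a@B3, a@B6, c@B1, c@B3, c@B4, d@B0, e@B7, f@B7}

Merge at B2: IN[B2] = OUT[B1] = {a@B1, c@B1, d@B0}
Applying B2's transfer function to that IN value gives OUT[B2] (row B2 above).

Answer: {a@B1, c@B2, d@B0, e@B2}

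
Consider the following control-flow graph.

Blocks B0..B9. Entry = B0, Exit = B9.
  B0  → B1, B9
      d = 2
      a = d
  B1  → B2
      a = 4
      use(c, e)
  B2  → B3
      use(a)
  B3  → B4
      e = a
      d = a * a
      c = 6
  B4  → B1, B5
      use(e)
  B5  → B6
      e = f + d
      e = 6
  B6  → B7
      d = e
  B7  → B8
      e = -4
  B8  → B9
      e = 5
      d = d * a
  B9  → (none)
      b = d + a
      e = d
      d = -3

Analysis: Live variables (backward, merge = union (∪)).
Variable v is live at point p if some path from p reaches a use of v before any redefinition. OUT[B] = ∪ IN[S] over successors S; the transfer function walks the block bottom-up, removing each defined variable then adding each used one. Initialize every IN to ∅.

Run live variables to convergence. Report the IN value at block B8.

Answer: {a, d}

Working:
Converged values:
  B0:  IN={c, e, f}  OUT={a, c, d, e, f}
  B1:  IN={c, e, f}  OUT={a, f}
  B2:  IN={a, f}  OUT={a, f}
  B3:  IN={a, f}  OUT={a, c, d, e, f}
  B4:  IN={a, c, d, e, f}  OUT={a, c, d, e, f}
  B5:  IN={a, d, f}  OUT={a, e}
  B6:  IN={a, e}  OUT={a, d}
  B7:  IN={a, d}  OUT={a, d}
  B8:  IN={a, d}  OUT={a, d}
  B9:  IN={a, d}  OUT={}

Merge at B8: OUT[B8] = IN[B9] = {a, d}
Applying B8's transfer function to that OUT value gives IN[B8] (row B8 above).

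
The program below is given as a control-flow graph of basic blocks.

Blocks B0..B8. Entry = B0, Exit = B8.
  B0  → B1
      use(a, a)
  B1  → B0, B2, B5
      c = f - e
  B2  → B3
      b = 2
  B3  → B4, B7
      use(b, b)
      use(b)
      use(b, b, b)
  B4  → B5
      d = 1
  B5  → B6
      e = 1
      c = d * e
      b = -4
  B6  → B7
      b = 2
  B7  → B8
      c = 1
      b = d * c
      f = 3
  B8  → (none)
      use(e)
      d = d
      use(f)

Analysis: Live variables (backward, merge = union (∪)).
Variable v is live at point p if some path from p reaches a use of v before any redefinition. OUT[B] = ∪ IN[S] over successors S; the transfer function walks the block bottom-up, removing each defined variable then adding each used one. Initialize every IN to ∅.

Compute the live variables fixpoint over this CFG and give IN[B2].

Fixpoint table:
  B0:   IN={a, d, e, f}   OUT={a, d, e, f}
  B1:   IN={a, d, e, f}   OUT={a, d, e, f}
  B2:   IN={d, e}   OUT={b, d, e}
  B3:   IN={b, d, e}   OUT={d, e}
  B4:   IN={}   OUT={d}
  B5:   IN={d}   OUT={d, e}
  B6:   IN={d, e}   OUT={d, e}
  B7:   IN={d, e}   OUT={d, e, f}
  B8:   IN={d, e, f}   OUT={}

Merge at B2: OUT[B2] = IN[B3] = {b, d, e}
Applying B2's transfer function to that OUT value gives IN[B2] (row B2 above).

Answer: {d, e}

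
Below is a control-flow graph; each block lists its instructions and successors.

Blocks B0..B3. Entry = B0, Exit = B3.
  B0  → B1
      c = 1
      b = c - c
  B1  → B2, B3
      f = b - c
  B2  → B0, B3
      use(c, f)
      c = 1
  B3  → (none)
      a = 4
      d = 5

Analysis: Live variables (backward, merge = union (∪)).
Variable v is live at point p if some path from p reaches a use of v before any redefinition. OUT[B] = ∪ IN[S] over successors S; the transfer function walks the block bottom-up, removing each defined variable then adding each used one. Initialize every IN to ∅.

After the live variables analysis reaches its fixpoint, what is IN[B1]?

Answer: {b, c}

Trace:
Fixpoint table:
  B0:  IN={}  OUT={b, c}
  B1:  IN={b, c}  OUT={c, f}
  B2:  IN={c, f}  OUT={}
  B3:  IN={}  OUT={}

Merge at B1: OUT[B1] = IN[B2] ⊔ IN[B3] = {c, f}
Applying B1's transfer function to that OUT value gives IN[B1] (row B1 above).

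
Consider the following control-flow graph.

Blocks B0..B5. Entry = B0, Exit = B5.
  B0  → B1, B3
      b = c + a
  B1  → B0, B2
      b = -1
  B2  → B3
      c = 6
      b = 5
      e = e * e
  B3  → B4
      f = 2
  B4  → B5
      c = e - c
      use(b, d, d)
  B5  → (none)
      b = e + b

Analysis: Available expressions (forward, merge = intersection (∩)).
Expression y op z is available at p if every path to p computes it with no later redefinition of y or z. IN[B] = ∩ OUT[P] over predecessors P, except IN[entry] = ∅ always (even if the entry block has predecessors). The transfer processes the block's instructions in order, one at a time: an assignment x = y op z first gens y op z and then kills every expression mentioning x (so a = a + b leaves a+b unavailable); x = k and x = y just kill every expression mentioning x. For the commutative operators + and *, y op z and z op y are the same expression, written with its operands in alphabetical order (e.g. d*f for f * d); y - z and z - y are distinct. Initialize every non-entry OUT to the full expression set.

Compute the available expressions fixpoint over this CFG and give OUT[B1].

Per-block solution:
  B0: | IN={} | OUT={a+c}
  B1: | IN={a+c} | OUT={a+c}
  B2: | IN={a+c} | OUT={}
  B3: | IN={} | OUT={}
  B4: | IN={} | OUT={}
  B5: | IN={} | OUT={}

Merge at B1: IN[B1] = OUT[B0] = {a+c}
Applying B1's transfer function to that IN value gives OUT[B1] (row B1 above).

Answer: {a+c}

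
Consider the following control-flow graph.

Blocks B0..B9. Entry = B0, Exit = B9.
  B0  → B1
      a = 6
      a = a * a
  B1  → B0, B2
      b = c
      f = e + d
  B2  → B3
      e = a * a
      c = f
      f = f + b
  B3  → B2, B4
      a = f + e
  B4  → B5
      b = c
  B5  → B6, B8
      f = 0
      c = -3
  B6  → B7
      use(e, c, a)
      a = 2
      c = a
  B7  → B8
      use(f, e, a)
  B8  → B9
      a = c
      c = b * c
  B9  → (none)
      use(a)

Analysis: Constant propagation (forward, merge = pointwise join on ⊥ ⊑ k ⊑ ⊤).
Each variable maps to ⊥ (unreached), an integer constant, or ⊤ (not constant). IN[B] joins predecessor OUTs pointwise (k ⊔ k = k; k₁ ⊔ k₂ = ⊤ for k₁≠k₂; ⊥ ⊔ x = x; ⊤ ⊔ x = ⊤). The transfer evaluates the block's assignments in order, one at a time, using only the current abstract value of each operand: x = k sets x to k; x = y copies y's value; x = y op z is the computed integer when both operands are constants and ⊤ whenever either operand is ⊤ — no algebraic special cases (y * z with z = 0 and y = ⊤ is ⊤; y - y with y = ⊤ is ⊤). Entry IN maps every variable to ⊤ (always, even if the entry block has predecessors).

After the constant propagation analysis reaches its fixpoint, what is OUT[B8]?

Answer: {a: ⊤, b: ⊤, c: ⊤, d: ⊤, e: ⊤, f: 0}

Derivation:
Fixpoint table:
  B0: | IN=(all ⊤) | OUT={a:36; rest ⊤}
  B1: | IN={a:36; rest ⊤} | OUT={a:36; rest ⊤}
  B2: | IN=(all ⊤) | OUT=(all ⊤)
  B3: | IN=(all ⊤) | OUT=(all ⊤)
  B4: | IN=(all ⊤) | OUT=(all ⊤)
  B5: | IN=(all ⊤) | OUT={c:-3, f:0; rest ⊤}
  B6: | IN={c:-3, f:0; rest ⊤} | OUT={a:2, c:2, f:0; rest ⊤}
  B7: | IN={a:2, c:2, f:0; rest ⊤} | OUT={a:2, c:2, f:0; rest ⊤}
  B8: | IN={f:0; rest ⊤} | OUT={f:0; rest ⊤}
  B9: | IN={f:0; rest ⊤} | OUT={f:0; rest ⊤}

Merge at B8: IN[B8] = OUT[B5] ⊔ OUT[B7] = {a: ⊤, b: ⊤, c: ⊤, d: ⊤, e: ⊤, f: 0}
Applying B8's transfer function to that IN value gives OUT[B8] (row B8 above).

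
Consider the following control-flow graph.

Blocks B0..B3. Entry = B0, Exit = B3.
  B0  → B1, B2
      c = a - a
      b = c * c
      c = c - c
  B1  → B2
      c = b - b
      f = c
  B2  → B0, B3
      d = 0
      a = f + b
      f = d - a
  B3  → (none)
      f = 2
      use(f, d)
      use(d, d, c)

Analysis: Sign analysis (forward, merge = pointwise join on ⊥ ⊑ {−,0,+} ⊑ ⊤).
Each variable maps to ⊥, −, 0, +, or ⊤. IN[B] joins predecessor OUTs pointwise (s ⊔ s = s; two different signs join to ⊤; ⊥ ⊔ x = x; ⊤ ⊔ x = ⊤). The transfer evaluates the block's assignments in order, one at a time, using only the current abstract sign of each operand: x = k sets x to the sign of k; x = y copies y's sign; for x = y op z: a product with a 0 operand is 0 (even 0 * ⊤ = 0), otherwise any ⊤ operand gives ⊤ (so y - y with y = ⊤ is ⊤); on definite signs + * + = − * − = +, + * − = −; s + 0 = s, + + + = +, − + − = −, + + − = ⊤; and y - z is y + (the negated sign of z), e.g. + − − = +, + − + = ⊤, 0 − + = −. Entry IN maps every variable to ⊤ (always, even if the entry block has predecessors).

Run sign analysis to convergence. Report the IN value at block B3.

Answer: {a: ⊤, b: ⊤, c: ⊤, d: 0, e: ⊤, f: ⊤}

Working:
Converged values:
  B0:  IN=(all ⊤)  OUT=(all ⊤)
  B1:  IN=(all ⊤)  OUT=(all ⊤)
  B2:  IN=(all ⊤)  OUT={d:0; rest ⊤}
  B3:  IN={d:0; rest ⊤}  OUT={d:0, f:+; rest ⊤}

Merge at B3: IN[B3] = OUT[B2] = {a: ⊤, b: ⊤, c: ⊤, d: 0, e: ⊤, f: ⊤}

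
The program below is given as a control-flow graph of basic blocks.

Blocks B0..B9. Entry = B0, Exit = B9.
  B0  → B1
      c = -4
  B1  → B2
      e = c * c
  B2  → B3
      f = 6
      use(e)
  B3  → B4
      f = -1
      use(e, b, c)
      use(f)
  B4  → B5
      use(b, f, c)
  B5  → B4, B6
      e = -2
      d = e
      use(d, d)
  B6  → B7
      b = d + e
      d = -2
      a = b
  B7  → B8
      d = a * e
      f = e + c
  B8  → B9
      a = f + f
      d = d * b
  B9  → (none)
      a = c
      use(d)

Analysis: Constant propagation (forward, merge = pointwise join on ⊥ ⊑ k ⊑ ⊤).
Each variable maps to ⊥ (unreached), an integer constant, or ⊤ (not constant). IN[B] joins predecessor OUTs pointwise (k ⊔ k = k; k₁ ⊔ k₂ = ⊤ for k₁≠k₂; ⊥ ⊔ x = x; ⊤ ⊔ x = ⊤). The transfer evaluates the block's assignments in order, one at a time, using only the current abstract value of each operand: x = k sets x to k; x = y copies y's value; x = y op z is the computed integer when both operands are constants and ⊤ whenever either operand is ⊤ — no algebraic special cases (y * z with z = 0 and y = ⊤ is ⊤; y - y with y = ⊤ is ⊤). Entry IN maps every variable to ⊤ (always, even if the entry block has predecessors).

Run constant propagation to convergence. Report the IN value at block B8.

Converged values:
  B0:  IN=(all ⊤)  OUT={c:-4; rest ⊤}
  B1:  IN={c:-4; rest ⊤}  OUT={c:-4, e:16; rest ⊤}
  B2:  IN={c:-4, e:16; rest ⊤}  OUT={c:-4, e:16, f:6; rest ⊤}
  B3:  IN={c:-4, e:16, f:6; rest ⊤}  OUT={c:-4, e:16, f:-1; rest ⊤}
  B4:  IN={c:-4, f:-1; rest ⊤}  OUT={c:-4, f:-1; rest ⊤}
  B5:  IN={c:-4, f:-1; rest ⊤}  OUT={c:-4, d:-2, e:-2, f:-1; rest ⊤}
  B6:  IN={c:-4, d:-2, e:-2, f:-1; rest ⊤}  OUT={a:-4, b:-4, c:-4, d:-2, e:-2, f:-1; rest ⊤}
  B7:  IN={a:-4, b:-4, c:-4, d:-2, e:-2, f:-1; rest ⊤}  OUT={a:-4, b:-4, c:-4, d:8, e:-2, f:-6; rest ⊤}
  B8:  IN={a:-4, b:-4, c:-4, d:8, e:-2, f:-6; rest ⊤}  OUT={a:-12, b:-4, c:-4, d:-32, e:-2, f:-6; rest ⊤}
  B9:  IN={a:-12, b:-4, c:-4, d:-32, e:-2, f:-6; rest ⊤}  OUT={a:-4, b:-4, c:-4, d:-32, e:-2, f:-6; rest ⊤}

Merge at B8: IN[B8] = OUT[B7] = {a: -4, b: -4, c: -4, d: 8, e: -2, f: -6}

Answer: {a: -4, b: -4, c: -4, d: 8, e: -2, f: -6}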